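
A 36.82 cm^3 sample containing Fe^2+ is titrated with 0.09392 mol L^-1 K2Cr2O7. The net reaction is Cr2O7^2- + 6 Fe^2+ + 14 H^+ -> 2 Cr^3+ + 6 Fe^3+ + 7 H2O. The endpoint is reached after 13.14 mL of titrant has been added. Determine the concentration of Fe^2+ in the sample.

n(K2Cr2O7) = 0.09392 x 0.01314 = 0.001234 mol.
From the balanced equation, 1 mol K2Cr2O7 reacts with 6 mol Fe^2+, so n(Fe^2+) = 0.001234 x 6/1 = 0.007405 mol.
[Fe^2+] = 0.007405 / 0.03682 L = 0.201 M.

0.201 M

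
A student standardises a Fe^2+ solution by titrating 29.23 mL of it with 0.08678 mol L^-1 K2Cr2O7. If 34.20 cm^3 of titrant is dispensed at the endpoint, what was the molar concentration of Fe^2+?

n(K2Cr2O7) = 0.08678 x 0.03420 = 0.002968 mol.
From the balanced equation, 1 mol K2Cr2O7 reacts with 6 mol Fe^2+, so n(Fe^2+) = 0.002968 x 6/1 = 0.01781 mol.
[Fe^2+] = 0.01781 / 0.02923 L = 0.609 M.

0.609 M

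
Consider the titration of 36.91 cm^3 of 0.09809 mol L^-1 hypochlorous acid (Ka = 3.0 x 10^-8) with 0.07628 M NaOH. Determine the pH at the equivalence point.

n(HClO) = 0.09809 x 0.03691 = 0.003621 mol; V(NaOH) at equivalence = 0.003621/0.07628 = 0.04746 L.
At equivalence all the acid is converted to ClO-; total volume = 0.03691 + 0.04746 = 0.08437 L, so [ClO-] = 0.003621/0.08437 = 0.04291 M.
Kb = Kw/Ka = 1.0e-14 / 3.0 x 10^-8 = 3.33e-7.
[OH^-] = sqrt(Kb x [ClO-]) = sqrt(3.33e-7 x 0.04291) = 0.000120 M.
pOH = 3.92, so pH = 14.00 - 3.92 = 10.08.

10.08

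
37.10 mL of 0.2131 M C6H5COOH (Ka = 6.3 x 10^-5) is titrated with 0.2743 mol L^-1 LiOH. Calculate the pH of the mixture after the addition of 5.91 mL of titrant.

3.61

Initial n(C6H5COOH) = 0.2131 x 0.03710 = 0.007906 mol.
n(LiOH) added = 0.2743 x 0.005910 = 0.001621 mol, converting that many moles of C6H5COOH to C6H5COO-.
Remaining n(C6H5COOH) = 0.006285 mol; n(C6H5COO-) = 0.001621 mol.
By Henderson-Hasselbalch, pH = pKa + log([A^-]/[HA]) = 4.20 + log(0.001621/0.006285) = 4.20 + (-0.59) = 3.61.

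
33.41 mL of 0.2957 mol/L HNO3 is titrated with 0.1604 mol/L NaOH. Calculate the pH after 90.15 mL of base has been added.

12.57

n(acid) = 0.2957 x 0.03341 = 0.009879 mol; n(NaOH) added = 0.1604 x 0.09015 = 0.01446 mol.
Base is in excess by 0.01446 - 0.009879 = 0.004581 mol in a total volume of 0.1236 L.
[OH^-] = 0.004581/0.1236 = 0.03707 M, so pOH = 1.43 and pH = 14.00 - 1.43 = 12.57.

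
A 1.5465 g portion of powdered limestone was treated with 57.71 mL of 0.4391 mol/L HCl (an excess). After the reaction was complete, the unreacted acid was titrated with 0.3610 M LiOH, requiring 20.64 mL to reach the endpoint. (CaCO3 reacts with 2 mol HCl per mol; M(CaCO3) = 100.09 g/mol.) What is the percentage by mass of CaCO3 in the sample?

57.9%

Total n(HCl) added = 0.4391 x 0.05771 = 0.02534 mol.
n(LiOH) used = 0.3610 x 0.02064 = 0.007451 mol, which equals the excess n(HCl).
So n(HCl) consumed by the sample = 0.02534 - 0.007451 = 0.01789 mol.
n(CaCO3) = 0.01789 / 2 = 0.008945 mol.
mass CaCO3 = 0.008945 x 100.09 = 0.8953 g, so %CaCO3 = 0.8953/1.5465 x 100 = 57.9%.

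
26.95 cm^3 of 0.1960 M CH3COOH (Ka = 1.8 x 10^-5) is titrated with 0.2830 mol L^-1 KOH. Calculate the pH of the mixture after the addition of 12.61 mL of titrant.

5.06

Initial n(CH3COOH) = 0.1960 x 0.02695 = 0.005282 mol.
n(KOH) added = 0.2830 x 0.01261 = 0.003569 mol, converting that many moles of CH3COOH to CH3COO-.
Remaining n(CH3COOH) = 0.001714 mol; n(CH3COO-) = 0.003569 mol.
By Henderson-Hasselbalch, pH = pKa + log([A^-]/[HA]) = 4.74 + log(0.003569/0.001714) = 4.74 + (+0.32) = 5.06.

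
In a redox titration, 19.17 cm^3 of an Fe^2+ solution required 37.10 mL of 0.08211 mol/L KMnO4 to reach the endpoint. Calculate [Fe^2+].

0.795 M

n(KMnO4) = 0.08211 x 0.03710 = 0.003046 mol.
From the balanced equation, 1 mol KMnO4 reacts with 5 mol Fe^2+, so n(Fe^2+) = 0.003046 x 5/1 = 0.01523 mol.
[Fe^2+] = 0.01523 / 0.01917 L = 0.795 M.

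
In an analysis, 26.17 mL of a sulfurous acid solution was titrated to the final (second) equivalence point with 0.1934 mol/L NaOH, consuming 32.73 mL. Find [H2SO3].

0.121 M

n(NaOH) = 0.1934 x 0.03273 = 0.006330 mol.
At the final (second) equivalence point, 2 mol OH^- react per mol H2SO3, so n(H2SO3) = 0.006330 / 2 = 0.003165 mol.
[H2SO3] = 0.003165 / 0.02617 L = 0.121 M.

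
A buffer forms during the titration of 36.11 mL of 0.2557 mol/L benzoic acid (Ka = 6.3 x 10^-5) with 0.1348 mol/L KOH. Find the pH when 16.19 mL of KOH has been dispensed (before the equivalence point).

3.69

Initial n(C6H5COOH) = 0.2557 x 0.03611 = 0.009233 mol.
n(KOH) added = 0.1348 x 0.01619 = 0.002182 mol, converting that many moles of C6H5COOH to C6H5COO-.
Remaining n(C6H5COOH) = 0.007051 mol; n(C6H5COO-) = 0.002182 mol.
By Henderson-Hasselbalch, pH = pKa + log([A^-]/[HA]) = 4.20 + log(0.002182/0.007051) = 4.20 + (-0.51) = 3.69.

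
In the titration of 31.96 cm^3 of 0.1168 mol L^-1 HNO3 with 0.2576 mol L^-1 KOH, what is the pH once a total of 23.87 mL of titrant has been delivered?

n(acid) = 0.1168 x 0.03196 = 0.003733 mol; n(KOH) added = 0.2576 x 0.02387 = 0.006149 mol.
Base is in excess by 0.006149 - 0.003733 = 0.002416 mol in a total volume of 0.05583 L.
[OH^-] = 0.002416/0.05583 = 0.04327 M, so pOH = 1.36 and pH = 14.00 - 1.36 = 12.64.

12.64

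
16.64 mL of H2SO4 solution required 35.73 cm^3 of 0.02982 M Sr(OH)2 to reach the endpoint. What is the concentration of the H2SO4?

n(Sr(OH)2) delivered = 0.02982 x 0.03573 = 0.001065 mol.
For a 1:1 reaction, n(H2SO4) = 0.001065 mol.
[H2SO4] = 0.001065 mol / 0.01664 L = 0.0640 M.

0.0640 M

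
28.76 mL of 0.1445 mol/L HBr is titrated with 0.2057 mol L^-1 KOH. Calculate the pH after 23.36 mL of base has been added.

12.10

n(acid) = 0.1445 x 0.02876 = 0.004156 mol; n(KOH) added = 0.2057 x 0.02336 = 0.004805 mol.
Base is in excess by 0.004805 - 0.004156 = 0.0006493 mol in a total volume of 0.05212 L.
[OH^-] = 0.0006493/0.05212 = 0.01246 M, so pOH = 1.90 and pH = 14.00 - 1.90 = 12.10.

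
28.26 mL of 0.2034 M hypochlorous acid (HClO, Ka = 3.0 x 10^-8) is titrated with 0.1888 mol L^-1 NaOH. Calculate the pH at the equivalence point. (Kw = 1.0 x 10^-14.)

10.26

n(HClO) = 0.2034 x 0.02826 = 0.005748 mol; V(NaOH) at equivalence = 0.005748/0.1888 = 0.03045 L.
At equivalence all the acid is converted to ClO-; total volume = 0.02826 + 0.03045 = 0.05871 L, so [ClO-] = 0.005748/0.05871 = 0.09791 M.
Kb = Kw/Ka = 1.0e-14 / 3.0 x 10^-8 = 3.33e-7.
[OH^-] = sqrt(Kb x [ClO-]) = sqrt(3.33e-7 x 0.09791) = 0.000181 M.
pOH = 3.74, so pH = 14.00 - 3.74 = 10.26.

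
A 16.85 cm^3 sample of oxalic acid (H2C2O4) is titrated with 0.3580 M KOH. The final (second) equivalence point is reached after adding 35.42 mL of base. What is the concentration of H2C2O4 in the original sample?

0.376 M

n(KOH) = 0.3580 x 0.03542 = 0.01268 mol.
At the final (second) equivalence point, 2 mol OH^- react per mol H2C2O4, so n(H2C2O4) = 0.01268 / 2 = 0.006340 mol.
[H2C2O4] = 0.006340 / 0.01685 L = 0.376 M.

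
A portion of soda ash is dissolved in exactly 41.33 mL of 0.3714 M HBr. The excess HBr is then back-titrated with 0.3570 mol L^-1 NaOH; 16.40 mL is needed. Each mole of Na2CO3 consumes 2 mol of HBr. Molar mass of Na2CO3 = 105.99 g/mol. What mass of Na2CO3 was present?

Total n(HBr) added = 0.3714 x 0.04133 = 0.01535 mol.
n(NaOH) used = 0.3570 x 0.01640 = 0.005855 mol, which equals the excess n(HBr).
So n(HBr) consumed by the sample = 0.01535 - 0.005855 = 0.009495 mol.
n(Na2CO3) = 0.009495 / 2 = 0.004748 mol.
mass = 0.004748 mol x 105.99 g/mol = 0.503 g.

0.503 g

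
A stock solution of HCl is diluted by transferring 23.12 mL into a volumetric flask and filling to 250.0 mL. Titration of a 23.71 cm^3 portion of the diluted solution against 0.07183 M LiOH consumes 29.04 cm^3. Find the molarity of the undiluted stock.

n(LiOH) = 0.07183 x 0.02904 = 0.002086 mol.
n(HCl) in the aliquot = 0.002086 mol.
[diluted HCl] = 0.002086 / 0.02371 = 0.08798 M.
Dilution factor = 250.0/23.12 = 10.81, so [stock] = 0.08798 x 10.81 = 0.951 M.

0.951 M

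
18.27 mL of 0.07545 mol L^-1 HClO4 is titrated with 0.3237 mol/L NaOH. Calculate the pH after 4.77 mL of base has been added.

11.86

n(acid) = 0.07545 x 0.01827 = 0.001378 mol; n(NaOH) added = 0.3237 x 0.004770 = 0.001544 mol.
Base is in excess by 0.001544 - 0.001378 = 0.0001656 mol in a total volume of 0.02304 L.
[OH^-] = 0.0001656/0.02304 = 0.007187 M, so pOH = 2.14 and pH = 14.00 - 2.14 = 11.86.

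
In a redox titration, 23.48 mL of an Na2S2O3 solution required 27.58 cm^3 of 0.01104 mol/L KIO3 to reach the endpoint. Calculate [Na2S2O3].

0.0778 M

n(KIO3) = 0.01104 x 0.02758 = 0.0003045 mol.
From the balanced equation, 1 mol KIO3 reacts with 6 mol Na2S2O3, so n(Na2S2O3) = 0.0003045 x 6/1 = 0.001827 mol.
[Na2S2O3] = 0.001827 / 0.02348 L = 0.0778 M.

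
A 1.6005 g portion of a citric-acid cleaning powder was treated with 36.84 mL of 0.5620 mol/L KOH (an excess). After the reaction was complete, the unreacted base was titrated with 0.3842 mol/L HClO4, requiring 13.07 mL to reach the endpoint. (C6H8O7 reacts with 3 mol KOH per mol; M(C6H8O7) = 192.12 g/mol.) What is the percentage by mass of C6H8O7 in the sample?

Total n(KOH) added = 0.5620 x 0.03684 = 0.02070 mol.
n(HClO4) used = 0.3842 x 0.01307 = 0.005021 mol, which equals the excess n(KOH).
So n(KOH) consumed by the sample = 0.02070 - 0.005021 = 0.01568 mol.
n(C6H8O7) = 0.01568 / 3 = 0.005228 mol.
mass C6H8O7 = 0.005228 x 192.12 = 1.004 g, so %C6H8O7 = 1.004/1.6005 x 100 = 62.7%.

62.7%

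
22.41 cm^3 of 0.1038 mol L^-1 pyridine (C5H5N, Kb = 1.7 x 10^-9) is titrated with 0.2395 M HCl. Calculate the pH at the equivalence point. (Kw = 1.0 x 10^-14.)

n(C5H5N) = 0.1038 x 0.02241 = 0.002326 mol; V(HCl) at equivalence = 0.002326/0.2395 = 0.009713 L.
At equivalence the base is fully converted to C5H5NH+; total volume = 0.03212 L, so [C5H5NH+] = 0.002326/0.03212 = 0.07242 M.
Ka(C5H5NH+) = Kw/Kb = 1.0e-14 / 1.7 x 10^-9 = 5.88e-6.
[H^+] = sqrt(Ka x [C5H5NH+]) = sqrt(5.88e-6 x 0.07242) = 0.000653 M.
pH = -log(0.000653) = 3.19.

3.19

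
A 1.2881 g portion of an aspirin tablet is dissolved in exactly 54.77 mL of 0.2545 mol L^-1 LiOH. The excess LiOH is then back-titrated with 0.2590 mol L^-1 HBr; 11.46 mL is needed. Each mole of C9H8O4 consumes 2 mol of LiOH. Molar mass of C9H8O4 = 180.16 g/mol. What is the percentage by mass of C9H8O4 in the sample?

76.7%

Total n(LiOH) added = 0.2545 x 0.05477 = 0.01394 mol.
n(HBr) used = 0.2590 x 0.01146 = 0.002968 mol, which equals the excess n(LiOH).
So n(LiOH) consumed by the sample = 0.01394 - 0.002968 = 0.01097 mol.
n(C9H8O4) = 0.01097 / 2 = 0.005485 mol.
mass C9H8O4 = 0.005485 x 180.16 = 0.9883 g, so %C9H8O4 = 0.9883/1.2881 x 100 = 76.7%.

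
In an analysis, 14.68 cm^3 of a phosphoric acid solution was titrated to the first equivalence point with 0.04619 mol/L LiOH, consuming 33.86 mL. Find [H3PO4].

n(LiOH) = 0.04619 x 0.03386 = 0.001564 mol.
At the first equivalence point, 1 mol OH^- react per mol H3PO4, so n(H3PO4) = 0.001564 / 1 = 0.001564 mol.
[H3PO4] = 0.001564 / 0.01468 L = 0.107 M.

0.107 M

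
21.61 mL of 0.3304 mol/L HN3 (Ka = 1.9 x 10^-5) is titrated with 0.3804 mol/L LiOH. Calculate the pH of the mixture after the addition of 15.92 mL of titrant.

5.47

Initial n(HN3) = 0.3304 x 0.02161 = 0.007140 mol.
n(LiOH) added = 0.3804 x 0.01592 = 0.006056 mol, converting that many moles of HN3 to N3-.
Remaining n(HN3) = 0.001084 mol; n(N3-) = 0.006056 mol.
By Henderson-Hasselbalch, pH = pKa + log([A^-]/[HA]) = 4.72 + log(0.006056/0.001084) = 4.72 + (+0.75) = 5.47.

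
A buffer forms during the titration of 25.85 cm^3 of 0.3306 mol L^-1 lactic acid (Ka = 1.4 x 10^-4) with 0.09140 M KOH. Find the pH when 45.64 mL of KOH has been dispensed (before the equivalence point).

Initial n(HC3H5O3) = 0.3306 x 0.02585 = 0.008546 mol.
n(KOH) added = 0.09140 x 0.04564 = 0.004171 mol, converting that many moles of HC3H5O3 to C3H5O3-.
Remaining n(HC3H5O3) = 0.004375 mol; n(C3H5O3-) = 0.004171 mol.
By Henderson-Hasselbalch, pH = pKa + log([A^-]/[HA]) = 3.85 + log(0.004171/0.004375) = 3.85 + (-0.02) = 3.83.

3.83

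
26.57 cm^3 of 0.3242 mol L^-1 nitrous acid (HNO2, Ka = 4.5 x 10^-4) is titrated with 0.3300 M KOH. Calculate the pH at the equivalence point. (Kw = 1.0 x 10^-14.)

8.28

n(HNO2) = 0.3242 x 0.02657 = 0.008614 mol; V(KOH) at equivalence = 0.008614/0.3300 = 0.02610 L.
At equivalence all the acid is converted to NO2-; total volume = 0.02657 + 0.02610 = 0.05267 L, so [NO2-] = 0.008614/0.05267 = 0.1635 M.
Kb = Kw/Ka = 1.0e-14 / 4.5 x 10^-4 = 2.22e-11.
[OH^-] = sqrt(Kb x [NO2-]) = sqrt(2.22e-11 x 0.1635) = 1.91e-6 M.
pOH = 5.72, so pH = 14.00 - 5.72 = 8.28.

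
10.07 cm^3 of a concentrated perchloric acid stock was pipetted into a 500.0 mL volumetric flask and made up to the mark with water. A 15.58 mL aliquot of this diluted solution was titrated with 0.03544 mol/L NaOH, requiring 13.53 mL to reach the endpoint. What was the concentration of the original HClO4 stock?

n(NaOH) = 0.03544 x 0.01353 = 0.0004795 mol.
n(HClO4) in the aliquot = 0.0004795 mol.
[diluted HClO4] = 0.0004795 / 0.01558 = 0.03078 M.
Dilution factor = 500.0/10.07 = 49.65, so [stock] = 0.03078 x 49.65 = 1.53 M.

1.53 M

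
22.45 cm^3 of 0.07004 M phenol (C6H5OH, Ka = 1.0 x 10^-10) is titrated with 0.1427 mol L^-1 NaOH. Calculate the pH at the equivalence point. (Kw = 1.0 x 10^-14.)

n(C6H5OH) = 0.07004 x 0.02245 = 0.001572 mol; V(NaOH) at equivalence = 0.001572/0.1427 = 0.01102 L.
At equivalence all the acid is converted to C6H5O-; total volume = 0.02245 + 0.01102 = 0.03347 L, so [C6H5O-] = 0.001572/0.03347 = 0.04698 M.
Kb = Kw/Ka = 1.0e-14 / 1.0 x 10^-10 = 0.000100.
[OH^-] = sqrt(Kb x [C6H5O-]) = sqrt(0.000100 x 0.04698) = 0.00217 M.
pOH = 2.66, so pH = 14.00 - 2.66 = 11.34.

11.34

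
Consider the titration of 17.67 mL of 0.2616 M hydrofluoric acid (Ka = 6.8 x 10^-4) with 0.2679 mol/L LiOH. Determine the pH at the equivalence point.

8.14

n(HF) = 0.2616 x 0.01767 = 0.004622 mol; V(LiOH) at equivalence = 0.004622/0.2679 = 0.01725 L.
At equivalence all the acid is converted to F-; total volume = 0.01767 + 0.01725 = 0.03492 L, so [F-] = 0.004622/0.03492 = 0.1324 M.
Kb = Kw/Ka = 1.0e-14 / 6.8 x 10^-4 = 1.47e-11.
[OH^-] = sqrt(Kb x [F-]) = sqrt(1.47e-11 x 0.1324) = 1.40e-6 M.
pOH = 5.86, so pH = 14.00 - 5.86 = 8.14.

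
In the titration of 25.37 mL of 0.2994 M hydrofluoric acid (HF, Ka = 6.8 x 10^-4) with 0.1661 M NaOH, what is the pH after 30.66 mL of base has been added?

Initial n(HF) = 0.2994 x 0.02537 = 0.007596 mol.
n(NaOH) added = 0.1661 x 0.03066 = 0.005093 mol, converting that many moles of HF to F-.
Remaining n(HF) = 0.002503 mol; n(F-) = 0.005093 mol.
By Henderson-Hasselbalch, pH = pKa + log([A^-]/[HA]) = 3.17 + log(0.005093/0.002503) = 3.17 + (+0.31) = 3.48.

3.48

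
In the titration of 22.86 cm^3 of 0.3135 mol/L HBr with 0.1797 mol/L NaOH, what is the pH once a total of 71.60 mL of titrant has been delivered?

n(acid) = 0.3135 x 0.02286 = 0.007167 mol; n(NaOH) added = 0.1797 x 0.07160 = 0.01287 mol.
Base is in excess by 0.01287 - 0.007167 = 0.005700 mol in a total volume of 0.09446 L.
[OH^-] = 0.005700/0.09446 = 0.06034 M, so pOH = 1.22 and pH = 14.00 - 1.22 = 12.78.

12.78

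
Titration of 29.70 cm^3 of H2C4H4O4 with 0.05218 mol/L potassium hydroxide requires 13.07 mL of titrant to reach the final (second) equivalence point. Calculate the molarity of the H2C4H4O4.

0.0115 M

n(KOH) = 0.05218 x 0.01307 = 0.0006820 mol.
At the final (second) equivalence point, 2 mol OH^- react per mol H2C4H4O4, so n(H2C4H4O4) = 0.0006820 / 2 = 0.0003410 mol.
[H2C4H4O4] = 0.0003410 / 0.02970 L = 0.0115 M.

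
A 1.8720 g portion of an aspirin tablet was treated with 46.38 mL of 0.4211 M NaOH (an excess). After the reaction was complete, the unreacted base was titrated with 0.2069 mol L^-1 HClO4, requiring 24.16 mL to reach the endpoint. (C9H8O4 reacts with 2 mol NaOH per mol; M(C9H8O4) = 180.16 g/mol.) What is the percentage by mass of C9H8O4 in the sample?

69.9%

Total n(NaOH) added = 0.4211 x 0.04638 = 0.01953 mol.
n(HClO4) used = 0.2069 x 0.02416 = 0.004999 mol, which equals the excess n(NaOH).
So n(NaOH) consumed by the sample = 0.01953 - 0.004999 = 0.01453 mol.
n(C9H8O4) = 0.01453 / 2 = 0.007266 mol.
mass C9H8O4 = 0.007266 x 180.16 = 1.309 g, so %C9H8O4 = 1.309/1.8720 x 100 = 69.9%.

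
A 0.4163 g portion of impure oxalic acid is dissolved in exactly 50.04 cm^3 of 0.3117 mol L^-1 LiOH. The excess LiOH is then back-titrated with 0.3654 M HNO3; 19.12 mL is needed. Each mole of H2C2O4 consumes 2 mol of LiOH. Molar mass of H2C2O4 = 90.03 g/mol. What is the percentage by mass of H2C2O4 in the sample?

Total n(LiOH) added = 0.3117 x 0.05004 = 0.01560 mol.
n(HNO3) used = 0.3654 x 0.01912 = 0.006986 mol, which equals the excess n(LiOH).
So n(LiOH) consumed by the sample = 0.01560 - 0.006986 = 0.008611 mol.
n(H2C2O4) = 0.008611 / 2 = 0.004306 mol.
mass H2C2O4 = 0.004306 x 90.03 = 0.3876 g, so %H2C2O4 = 0.3876/0.4163 x 100 = 93.1%.

93.1%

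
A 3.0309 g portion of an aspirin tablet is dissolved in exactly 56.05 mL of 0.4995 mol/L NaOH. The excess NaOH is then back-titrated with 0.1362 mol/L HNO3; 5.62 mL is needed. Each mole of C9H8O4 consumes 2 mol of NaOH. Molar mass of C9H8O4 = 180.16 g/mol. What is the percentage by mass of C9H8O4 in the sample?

80.9%

Total n(NaOH) added = 0.4995 x 0.05605 = 0.02800 mol.
n(HNO3) used = 0.1362 x 0.005620 = 0.0007654 mol, which equals the excess n(NaOH).
So n(NaOH) consumed by the sample = 0.02800 - 0.0007654 = 0.02723 mol.
n(C9H8O4) = 0.02723 / 2 = 0.01362 mol.
mass C9H8O4 = 0.01362 x 180.16 = 2.453 g, so %C9H8O4 = 2.453/3.0309 x 100 = 80.9%.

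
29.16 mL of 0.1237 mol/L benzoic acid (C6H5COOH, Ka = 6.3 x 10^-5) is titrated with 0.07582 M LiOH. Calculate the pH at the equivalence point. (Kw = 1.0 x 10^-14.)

n(C6H5COOH) = 0.1237 x 0.02916 = 0.003607 mol; V(LiOH) at equivalence = 0.003607/0.07582 = 0.04757 L.
At equivalence all the acid is converted to C6H5COO-; total volume = 0.02916 + 0.04757 = 0.07673 L, so [C6H5COO-] = 0.003607/0.07673 = 0.04701 M.
Kb = Kw/Ka = 1.0e-14 / 6.3 x 10^-5 = 1.59e-10.
[OH^-] = sqrt(Kb x [C6H5COO-]) = sqrt(1.59e-10 x 0.04701) = 2.73e-6 M.
pOH = 5.56, so pH = 14.00 - 5.56 = 8.44.

8.44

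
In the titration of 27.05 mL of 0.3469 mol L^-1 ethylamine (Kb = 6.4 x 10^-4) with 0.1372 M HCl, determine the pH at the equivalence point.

5.91

n(C2H5NH2) = 0.3469 x 0.02705 = 0.009384 mol; V(HCl) at equivalence = 0.009384/0.1372 = 0.06839 L.
At equivalence the base is fully converted to C2H5NH3+; total volume = 0.09544 L, so [C2H5NH3+] = 0.009384/0.09544 = 0.09832 M.
Ka(C2H5NH3+) = Kw/Kb = 1.0e-14 / 6.4 x 10^-4 = 1.56e-11.
[H^+] = sqrt(Ka x [C2H5NH3+]) = sqrt(1.56e-11 x 0.09832) = 1.24e-6 M.
pH = -log(1.24e-6) = 5.91.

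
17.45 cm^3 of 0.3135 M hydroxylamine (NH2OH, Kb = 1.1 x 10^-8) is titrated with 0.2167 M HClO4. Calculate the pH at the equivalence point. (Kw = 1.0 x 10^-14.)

3.47

n(NH2OH) = 0.3135 x 0.01745 = 0.005471 mol; V(HClO4) at equivalence = 0.005471/0.2167 = 0.02524 L.
At equivalence the base is fully converted to NH3OH+; total volume = 0.04269 L, so [NH3OH+] = 0.005471/0.04269 = 0.1281 M.
Ka(NH3OH+) = Kw/Kb = 1.0e-14 / 1.1 x 10^-8 = 9.09e-7.
[H^+] = sqrt(Ka x [NH3OH+]) = sqrt(9.09e-7 x 0.1281) = 0.000341 M.
pH = -log(0.000341) = 3.47.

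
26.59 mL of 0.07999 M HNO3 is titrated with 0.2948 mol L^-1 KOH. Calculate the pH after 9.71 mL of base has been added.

n(acid) = 0.07999 x 0.02659 = 0.002127 mol; n(KOH) added = 0.2948 x 0.009710 = 0.002863 mol.
Base is in excess by 0.002863 - 0.002127 = 0.0007356 mol in a total volume of 0.03630 L.
[OH^-] = 0.0007356/0.03630 = 0.02026 M, so pOH = 1.69 and pH = 14.00 - 1.69 = 12.31.

12.31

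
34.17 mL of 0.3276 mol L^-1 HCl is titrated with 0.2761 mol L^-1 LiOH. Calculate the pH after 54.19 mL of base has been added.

12.63

n(acid) = 0.3276 x 0.03417 = 0.01119 mol; n(LiOH) added = 0.2761 x 0.05419 = 0.01496 mol.
Base is in excess by 0.01496 - 0.01119 = 0.003768 mol in a total volume of 0.08836 L.
[OH^-] = 0.003768/0.08836 = 0.04264 M, so pOH = 1.37 and pH = 14.00 - 1.37 = 12.63.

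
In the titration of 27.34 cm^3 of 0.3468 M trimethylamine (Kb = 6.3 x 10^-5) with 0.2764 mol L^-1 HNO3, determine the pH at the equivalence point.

n((CH3)3N) = 0.3468 x 0.02734 = 0.009482 mol; V(HNO3) at equivalence = 0.009482/0.2764 = 0.03430 L.
At equivalence the base is fully converted to (CH3)3NH+; total volume = 0.06164 L, so [(CH3)3NH+] = 0.009482/0.06164 = 0.1538 M.
Ka((CH3)3NH+) = Kw/Kb = 1.0e-14 / 6.3 x 10^-5 = 1.59e-10.
[H^+] = sqrt(Ka x [(CH3)3NH+]) = sqrt(1.59e-10 x 0.1538) = 4.94e-6 M.
pH = -log(4.94e-6) = 5.31.

5.31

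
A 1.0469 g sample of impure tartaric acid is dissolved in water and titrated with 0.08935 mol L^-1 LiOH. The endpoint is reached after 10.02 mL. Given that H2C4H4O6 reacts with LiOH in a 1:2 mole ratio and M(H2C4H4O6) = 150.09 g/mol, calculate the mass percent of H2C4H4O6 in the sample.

6.42%

n(LiOH) = 0.08935 x 0.01002 = 0.0008953 mol.
n(H2C4H4O6) = 0.0008953 / 2 = 0.0004476 mol.
mass of H2C4H4O6 = 0.0004476 x 150.09 = 0.06719 g.
% purity = 0.06719 / 1.0469 x 100 = 6.42%.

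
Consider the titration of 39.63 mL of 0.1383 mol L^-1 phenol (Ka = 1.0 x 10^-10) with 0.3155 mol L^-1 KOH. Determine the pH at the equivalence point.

n(C6H5OH) = 0.1383 x 0.03963 = 0.005481 mol; V(KOH) at equivalence = 0.005481/0.3155 = 0.01737 L.
At equivalence all the acid is converted to C6H5O-; total volume = 0.03963 + 0.01737 = 0.05700 L, so [C6H5O-] = 0.005481/0.05700 = 0.09615 M.
Kb = Kw/Ka = 1.0e-14 / 1.0 x 10^-10 = 0.000100.
[OH^-] = sqrt(Kb x [C6H5O-]) = sqrt(0.000100 x 0.09615) = 0.00310 M.
pOH = 2.51, so pH = 14.00 - 2.51 = 11.49.

11.49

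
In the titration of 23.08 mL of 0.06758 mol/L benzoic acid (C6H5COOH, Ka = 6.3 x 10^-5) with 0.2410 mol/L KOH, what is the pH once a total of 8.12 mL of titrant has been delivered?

12.10

n(acid) = 0.06758 x 0.02308 = 0.001560 mol; n(KOH) added = 0.2410 x 0.008120 = 0.001957 mol.
Base is in excess by 0.001957 - 0.001560 = 0.0003972 mol in a total volume of 0.03120 L.
[OH^-] = 0.0003972/0.03120 = 0.01273 M, so pOH = 1.90 and pH = 14.00 - 1.90 = 12.10.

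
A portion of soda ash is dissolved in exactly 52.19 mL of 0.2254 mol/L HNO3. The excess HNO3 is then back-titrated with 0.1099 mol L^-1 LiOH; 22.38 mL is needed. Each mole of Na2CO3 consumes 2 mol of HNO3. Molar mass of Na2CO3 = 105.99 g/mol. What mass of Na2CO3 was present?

Total n(HNO3) added = 0.2254 x 0.05219 = 0.01176 mol.
n(LiOH) used = 0.1099 x 0.02238 = 0.002460 mol, which equals the excess n(HNO3).
So n(HNO3) consumed by the sample = 0.01176 - 0.002460 = 0.009304 mol.
n(Na2CO3) = 0.009304 / 2 = 0.004652 mol.
mass = 0.004652 mol x 105.99 g/mol = 0.493 g.

0.493 g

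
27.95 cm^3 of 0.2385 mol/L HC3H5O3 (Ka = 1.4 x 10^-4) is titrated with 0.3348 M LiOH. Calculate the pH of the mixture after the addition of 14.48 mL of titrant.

4.28

Initial n(HC3H5O3) = 0.2385 x 0.02795 = 0.006666 mol.
n(LiOH) added = 0.3348 x 0.01448 = 0.004848 mol, converting that many moles of HC3H5O3 to C3H5O3-.
Remaining n(HC3H5O3) = 0.001818 mol; n(C3H5O3-) = 0.004848 mol.
By Henderson-Hasselbalch, pH = pKa + log([A^-]/[HA]) = 3.85 + log(0.004848/0.001818) = 3.85 + (+0.43) = 4.28.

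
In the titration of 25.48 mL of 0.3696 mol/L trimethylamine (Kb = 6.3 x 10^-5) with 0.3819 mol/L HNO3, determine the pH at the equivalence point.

n((CH3)3N) = 0.3696 x 0.02548 = 0.009417 mol; V(HNO3) at equivalence = 0.009417/0.3819 = 0.02466 L.
At equivalence the base is fully converted to (CH3)3NH+; total volume = 0.05014 L, so [(CH3)3NH+] = 0.009417/0.05014 = 0.1878 M.
Ka((CH3)3NH+) = Kw/Kb = 1.0e-14 / 6.3 x 10^-5 = 1.59e-10.
[H^+] = sqrt(Ka x [(CH3)3NH+]) = sqrt(1.59e-10 x 0.1878) = 5.46e-6 M.
pH = -log(5.46e-6) = 5.26.

5.26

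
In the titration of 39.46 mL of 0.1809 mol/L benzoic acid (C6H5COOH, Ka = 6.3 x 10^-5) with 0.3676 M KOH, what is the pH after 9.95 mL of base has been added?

Initial n(C6H5COOH) = 0.1809 x 0.03946 = 0.007138 mol.
n(KOH) added = 0.3676 x 0.009950 = 0.003658 mol, converting that many moles of C6H5COOH to C6H5COO-.
Remaining n(C6H5COOH) = 0.003481 mol; n(C6H5COO-) = 0.003658 mol.
By Henderson-Hasselbalch, pH = pKa + log([A^-]/[HA]) = 4.20 + log(0.003658/0.003481) = 4.20 + (+0.02) = 4.22.

4.22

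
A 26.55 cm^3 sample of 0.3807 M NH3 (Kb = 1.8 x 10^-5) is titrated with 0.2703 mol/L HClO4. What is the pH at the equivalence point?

5.03

n(NH3) = 0.3807 x 0.02655 = 0.01011 mol; V(HClO4) at equivalence = 0.01011/0.2703 = 0.03739 L.
At equivalence the base is fully converted to NH4+; total volume = 0.06394 L, so [NH4+] = 0.01011/0.06394 = 0.1581 M.
Ka(NH4+) = Kw/Kb = 1.0e-14 / 1.8 x 10^-5 = 5.56e-10.
[H^+] = sqrt(Ka x [NH4+]) = sqrt(5.56e-10 x 0.1581) = 9.37e-6 M.
pH = -log(9.37e-6) = 5.03.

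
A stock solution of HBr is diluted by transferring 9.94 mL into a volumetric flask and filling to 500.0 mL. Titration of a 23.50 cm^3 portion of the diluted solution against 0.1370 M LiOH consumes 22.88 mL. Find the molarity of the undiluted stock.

6.71 M

n(LiOH) = 0.1370 x 0.02288 = 0.003135 mol.
n(HBr) in the aliquot = 0.003135 mol.
[diluted HBr] = 0.003135 / 0.02350 = 0.1334 M.
Dilution factor = 500.0/9.940 = 50.30, so [stock] = 0.1334 x 50.30 = 6.71 M.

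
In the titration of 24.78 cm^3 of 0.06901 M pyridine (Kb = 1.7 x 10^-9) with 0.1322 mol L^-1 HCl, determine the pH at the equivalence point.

n(C5H5N) = 0.06901 x 0.02478 = 0.001710 mol; V(HCl) at equivalence = 0.001710/0.1322 = 0.01294 L.
At equivalence the base is fully converted to C5H5NH+; total volume = 0.03772 L, so [C5H5NH+] = 0.001710/0.03772 = 0.04534 M.
Ka(C5H5NH+) = Kw/Kb = 1.0e-14 / 1.7 x 10^-9 = 5.88e-6.
[H^+] = sqrt(Ka x [C5H5NH+]) = sqrt(5.88e-6 x 0.04534) = 0.000516 M.
pH = -log(0.000516) = 3.29.

3.29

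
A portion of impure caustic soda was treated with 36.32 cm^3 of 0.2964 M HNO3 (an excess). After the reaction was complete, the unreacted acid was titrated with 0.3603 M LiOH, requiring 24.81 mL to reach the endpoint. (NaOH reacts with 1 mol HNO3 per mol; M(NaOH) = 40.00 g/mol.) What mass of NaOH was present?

Total n(HNO3) added = 0.2964 x 0.03632 = 0.01077 mol.
n(LiOH) used = 0.3603 x 0.02481 = 0.008939 mol, which equals the excess n(HNO3).
So n(HNO3) consumed by the sample = 0.01077 - 0.008939 = 0.001826 mol.
n(NaOH) = 0.001826 / 1 = 0.001826 mol.
mass = 0.001826 mol x 40.00 g/mol = 0.0730 g.

0.0730 g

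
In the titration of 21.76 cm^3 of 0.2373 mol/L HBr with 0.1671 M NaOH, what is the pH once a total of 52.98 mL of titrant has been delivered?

12.69

n(acid) = 0.2373 x 0.02176 = 0.005164 mol; n(NaOH) added = 0.1671 x 0.05298 = 0.008853 mol.
Base is in excess by 0.008853 - 0.005164 = 0.003689 mol in a total volume of 0.07474 L.
[OH^-] = 0.003689/0.07474 = 0.04936 M, so pOH = 1.31 and pH = 14.00 - 1.31 = 12.69.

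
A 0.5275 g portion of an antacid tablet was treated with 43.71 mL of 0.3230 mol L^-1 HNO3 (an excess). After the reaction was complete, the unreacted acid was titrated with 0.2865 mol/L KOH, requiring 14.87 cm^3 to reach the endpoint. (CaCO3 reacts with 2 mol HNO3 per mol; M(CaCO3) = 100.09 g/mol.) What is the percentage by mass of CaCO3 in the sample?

Total n(HNO3) added = 0.3230 x 0.04371 = 0.01412 mol.
n(KOH) used = 0.2865 x 0.01487 = 0.004260 mol, which equals the excess n(HNO3).
So n(HNO3) consumed by the sample = 0.01412 - 0.004260 = 0.009858 mol.
n(CaCO3) = 0.009858 / 2 = 0.004929 mol.
mass CaCO3 = 0.004929 x 100.09 = 0.4933 g, so %CaCO3 = 0.4933/0.5275 x 100 = 93.5%.

93.5%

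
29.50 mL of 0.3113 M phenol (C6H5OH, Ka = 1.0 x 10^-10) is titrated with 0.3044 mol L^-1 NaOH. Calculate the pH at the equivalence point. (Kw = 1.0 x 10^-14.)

11.59

n(C6H5OH) = 0.3113 x 0.02950 = 0.009183 mol; V(NaOH) at equivalence = 0.009183/0.3044 = 0.03017 L.
At equivalence all the acid is converted to C6H5O-; total volume = 0.02950 + 0.03017 = 0.05967 L, so [C6H5O-] = 0.009183/0.05967 = 0.1539 M.
Kb = Kw/Ka = 1.0e-14 / 1.0 x 10^-10 = 0.000100.
[OH^-] = sqrt(Kb x [C6H5O-]) = sqrt(0.000100 x 0.1539) = 0.00392 M.
pOH = 2.41, so pH = 14.00 - 2.41 = 11.59.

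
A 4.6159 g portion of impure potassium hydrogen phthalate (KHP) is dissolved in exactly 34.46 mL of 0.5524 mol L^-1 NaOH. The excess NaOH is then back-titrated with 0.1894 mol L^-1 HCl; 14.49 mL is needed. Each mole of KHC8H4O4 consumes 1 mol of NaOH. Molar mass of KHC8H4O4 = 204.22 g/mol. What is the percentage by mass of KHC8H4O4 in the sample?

72.1%

Total n(NaOH) added = 0.5524 x 0.03446 = 0.01904 mol.
n(HCl) used = 0.1894 x 0.01449 = 0.002744 mol, which equals the excess n(NaOH).
So n(NaOH) consumed by the sample = 0.01904 - 0.002744 = 0.01629 mol.
n(KHC8H4O4) = 0.01629 / 1 = 0.01629 mol.
mass KHC8H4O4 = 0.01629 x 204.22 = 3.327 g, so %KHC8H4O4 = 3.327/4.6159 x 100 = 72.1%.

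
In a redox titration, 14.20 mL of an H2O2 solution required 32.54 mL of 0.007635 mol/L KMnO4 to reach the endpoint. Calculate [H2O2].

0.0437 M

n(KMnO4) = 0.007635 x 0.03254 = 0.0002484 mol.
From the balanced equation, 2 mol KMnO4 reacts with 5 mol H2O2, so n(H2O2) = 0.0002484 x 5/2 = 0.0006211 mol.
[H2O2] = 0.0006211 / 0.01420 L = 0.0437 M.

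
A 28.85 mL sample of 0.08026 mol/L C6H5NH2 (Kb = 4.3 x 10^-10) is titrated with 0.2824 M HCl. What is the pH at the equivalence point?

n(C6H5NH2) = 0.08026 x 0.02885 = 0.002316 mol; V(HCl) at equivalence = 0.002316/0.2824 = 0.008199 L.
At equivalence the base is fully converted to C6H5NH3+; total volume = 0.03705 L, so [C6H5NH3+] = 0.002316/0.03705 = 0.06250 M.
Ka(C6H5NH3+) = Kw/Kb = 1.0e-14 / 4.3 x 10^-10 = 2.33e-5.
[H^+] = sqrt(Ka x [C6H5NH3+]) = sqrt(2.33e-5 x 0.06250) = 0.00121 M.
pH = -log(0.00121) = 2.92.

2.92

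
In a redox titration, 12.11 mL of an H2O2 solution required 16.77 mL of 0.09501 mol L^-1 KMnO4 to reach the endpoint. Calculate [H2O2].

0.329 M

n(KMnO4) = 0.09501 x 0.01677 = 0.001593 mol.
From the balanced equation, 2 mol KMnO4 reacts with 5 mol H2O2, so n(H2O2) = 0.001593 x 5/2 = 0.003983 mol.
[H2O2] = 0.003983 / 0.01211 L = 0.329 M.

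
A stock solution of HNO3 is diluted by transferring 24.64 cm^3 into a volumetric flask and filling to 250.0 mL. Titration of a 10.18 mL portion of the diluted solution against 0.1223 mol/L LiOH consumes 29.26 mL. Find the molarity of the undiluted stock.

3.57 M

n(LiOH) = 0.1223 x 0.02926 = 0.003578 mol.
n(HNO3) in the aliquot = 0.003578 mol.
[diluted HNO3] = 0.003578 / 0.01018 = 0.3515 M.
Dilution factor = 250.0/24.64 = 10.15, so [stock] = 0.3515 x 10.15 = 3.57 M.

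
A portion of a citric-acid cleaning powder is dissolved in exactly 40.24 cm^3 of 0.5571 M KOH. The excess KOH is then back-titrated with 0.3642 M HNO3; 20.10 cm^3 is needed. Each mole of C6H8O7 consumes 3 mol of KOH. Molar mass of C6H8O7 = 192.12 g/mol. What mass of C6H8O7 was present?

0.967 g

Total n(KOH) added = 0.5571 x 0.04024 = 0.02242 mol.
n(HNO3) used = 0.3642 x 0.02010 = 0.007320 mol, which equals the excess n(KOH).
So n(KOH) consumed by the sample = 0.02242 - 0.007320 = 0.01510 mol.
n(C6H8O7) = 0.01510 / 3 = 0.005032 mol.
mass = 0.005032 mol x 192.12 g/mol = 0.967 g.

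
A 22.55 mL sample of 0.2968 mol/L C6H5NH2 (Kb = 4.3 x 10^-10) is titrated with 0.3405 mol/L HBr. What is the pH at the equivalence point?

n(C6H5NH2) = 0.2968 x 0.02255 = 0.006693 mol; V(HBr) at equivalence = 0.006693/0.3405 = 0.01966 L.
At equivalence the base is fully converted to C6H5NH3+; total volume = 0.04221 L, so [C6H5NH3+] = 0.006693/0.04221 = 0.1586 M.
Ka(C6H5NH3+) = Kw/Kb = 1.0e-14 / 4.3 x 10^-10 = 2.33e-5.
[H^+] = sqrt(Ka x [C6H5NH3+]) = sqrt(2.33e-5 x 0.1586) = 0.00192 M.
pH = -log(0.00192) = 2.72.

2.72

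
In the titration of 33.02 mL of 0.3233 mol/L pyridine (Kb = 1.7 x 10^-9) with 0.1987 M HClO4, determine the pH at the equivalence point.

n(C5H5N) = 0.3233 x 0.03302 = 0.01068 mol; V(HClO4) at equivalence = 0.01068/0.1987 = 0.05373 L.
At equivalence the base is fully converted to C5H5NH+; total volume = 0.08675 L, so [C5H5NH+] = 0.01068/0.08675 = 0.1231 M.
Ka(C5H5NH+) = Kw/Kb = 1.0e-14 / 1.7 x 10^-9 = 5.88e-6.
[H^+] = sqrt(Ka x [C5H5NH+]) = sqrt(5.88e-6 x 0.1231) = 0.000851 M.
pH = -log(0.000851) = 3.07.

3.07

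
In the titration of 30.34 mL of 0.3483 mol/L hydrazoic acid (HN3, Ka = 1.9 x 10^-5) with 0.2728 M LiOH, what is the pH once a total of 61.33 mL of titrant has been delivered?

n(acid) = 0.3483 x 0.03034 = 0.01057 mol; n(LiOH) added = 0.2728 x 0.06133 = 0.01673 mol.
Base is in excess by 0.01673 - 0.01057 = 0.006163 mol in a total volume of 0.09167 L.
[OH^-] = 0.006163/0.09167 = 0.06723 M, so pOH = 1.17 and pH = 14.00 - 1.17 = 12.83.

12.83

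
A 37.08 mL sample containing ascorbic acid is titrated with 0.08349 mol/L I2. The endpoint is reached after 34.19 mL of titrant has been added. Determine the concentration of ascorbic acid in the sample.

n(I2) = 0.08349 x 0.03419 = 0.002855 mol.
From the balanced equation, 1 mol I2 reacts with 1 mol ascorbic acid, so n(ascorbic acid) = 0.002855 x 1/1 = 0.002855 mol.
[ascorbic acid] = 0.002855 / 0.03708 L = 0.0770 M.

0.0770 M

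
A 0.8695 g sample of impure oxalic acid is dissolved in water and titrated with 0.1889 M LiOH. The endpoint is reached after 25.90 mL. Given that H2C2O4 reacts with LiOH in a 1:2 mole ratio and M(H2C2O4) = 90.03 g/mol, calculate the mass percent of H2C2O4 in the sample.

n(LiOH) = 0.1889 x 0.02590 = 0.004893 mol.
n(H2C2O4) = 0.004893 / 2 = 0.002446 mol.
mass of H2C2O4 = 0.002446 x 90.03 = 0.2202 g.
% purity = 0.2202 / 0.8695 x 100 = 25.3%.

25.3%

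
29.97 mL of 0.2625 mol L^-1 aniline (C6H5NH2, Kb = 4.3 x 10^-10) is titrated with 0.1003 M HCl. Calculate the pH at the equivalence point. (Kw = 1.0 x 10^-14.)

n(C6H5NH2) = 0.2625 x 0.02997 = 0.007867 mol; V(HCl) at equivalence = 0.007867/0.1003 = 0.07844 L.
At equivalence the base is fully converted to C6H5NH3+; total volume = 0.1084 L, so [C6H5NH3+] = 0.007867/0.1084 = 0.07257 M.
Ka(C6H5NH3+) = Kw/Kb = 1.0e-14 / 4.3 x 10^-10 = 2.33e-5.
[H^+] = sqrt(Ka x [C6H5NH3+]) = sqrt(2.33e-5 x 0.07257) = 0.00130 M.
pH = -log(0.00130) = 2.89.

2.89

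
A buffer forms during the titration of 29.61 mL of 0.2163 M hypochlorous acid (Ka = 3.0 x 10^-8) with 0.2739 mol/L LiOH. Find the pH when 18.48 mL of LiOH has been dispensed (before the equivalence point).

Initial n(HClO) = 0.2163 x 0.02961 = 0.006405 mol.
n(LiOH) added = 0.2739 x 0.01848 = 0.005062 mol, converting that many moles of HClO to ClO-.
Remaining n(HClO) = 0.001343 mol; n(ClO-) = 0.005062 mol.
By Henderson-Hasselbalch, pH = pKa + log([A^-]/[HA]) = 7.52 + log(0.005062/0.001343) = 7.52 + (+0.58) = 8.10.

8.10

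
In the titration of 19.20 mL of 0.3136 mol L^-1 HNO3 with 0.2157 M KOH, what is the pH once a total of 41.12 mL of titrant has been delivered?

n(acid) = 0.3136 x 0.01920 = 0.006021 mol; n(KOH) added = 0.2157 x 0.04112 = 0.008870 mol.
Base is in excess by 0.008870 - 0.006021 = 0.002848 mol in a total volume of 0.06032 L.
[OH^-] = 0.002848/0.06032 = 0.04722 M, so pOH = 1.33 and pH = 14.00 - 1.33 = 12.67.

12.67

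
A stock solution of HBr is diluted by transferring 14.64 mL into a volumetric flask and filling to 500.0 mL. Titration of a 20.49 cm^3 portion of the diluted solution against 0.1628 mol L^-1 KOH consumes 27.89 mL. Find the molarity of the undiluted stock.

n(KOH) = 0.1628 x 0.02789 = 0.004540 mol.
n(HBr) in the aliquot = 0.004540 mol.
[diluted HBr] = 0.004540 / 0.02049 = 0.2216 M.
Dilution factor = 500.0/14.64 = 34.15, so [stock] = 0.2216 x 34.15 = 7.57 M.

7.57 M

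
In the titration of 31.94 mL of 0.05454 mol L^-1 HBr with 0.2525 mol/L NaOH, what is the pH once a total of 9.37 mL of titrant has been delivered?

n(acid) = 0.05454 x 0.03194 = 0.001742 mol; n(NaOH) added = 0.2525 x 0.009370 = 0.002366 mol.
Base is in excess by 0.002366 - 0.001742 = 0.0006239 mol in a total volume of 0.04131 L.
[OH^-] = 0.0006239/0.04131 = 0.01510 M, so pOH = 1.82 and pH = 14.00 - 1.82 = 12.18.

12.18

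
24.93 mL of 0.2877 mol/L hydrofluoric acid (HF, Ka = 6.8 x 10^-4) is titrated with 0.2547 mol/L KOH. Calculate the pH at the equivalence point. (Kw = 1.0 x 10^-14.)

8.15

n(HF) = 0.2877 x 0.02493 = 0.007172 mol; V(KOH) at equivalence = 0.007172/0.2547 = 0.02816 L.
At equivalence all the acid is converted to F-; total volume = 0.02493 + 0.02816 = 0.05309 L, so [F-] = 0.007172/0.05309 = 0.1351 M.
Kb = Kw/Ka = 1.0e-14 / 6.8 x 10^-4 = 1.47e-11.
[OH^-] = sqrt(Kb x [F-]) = sqrt(1.47e-11 x 0.1351) = 1.41e-6 M.
pOH = 5.85, so pH = 14.00 - 5.85 = 8.15.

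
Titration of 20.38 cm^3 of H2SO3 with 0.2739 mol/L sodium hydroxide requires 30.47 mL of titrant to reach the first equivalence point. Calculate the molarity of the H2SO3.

0.410 M

n(NaOH) = 0.2739 x 0.03047 = 0.008346 mol.
At the first equivalence point, 1 mol OH^- react per mol H2SO3, so n(H2SO3) = 0.008346 / 1 = 0.008346 mol.
[H2SO3] = 0.008346 / 0.02038 L = 0.410 M.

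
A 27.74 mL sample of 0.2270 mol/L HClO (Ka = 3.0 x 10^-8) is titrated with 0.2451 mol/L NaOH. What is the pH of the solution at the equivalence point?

10.30

n(HClO) = 0.2270 x 0.02774 = 0.006297 mol; V(NaOH) at equivalence = 0.006297/0.2451 = 0.02569 L.
At equivalence all the acid is converted to ClO-; total volume = 0.02774 + 0.02569 = 0.05343 L, so [ClO-] = 0.006297/0.05343 = 0.1179 M.
Kb = Kw/Ka = 1.0e-14 / 3.0 x 10^-8 = 3.33e-7.
[OH^-] = sqrt(Kb x [ClO-]) = sqrt(3.33e-7 x 0.1179) = 0.000198 M.
pOH = 3.70, so pH = 14.00 - 3.70 = 10.30.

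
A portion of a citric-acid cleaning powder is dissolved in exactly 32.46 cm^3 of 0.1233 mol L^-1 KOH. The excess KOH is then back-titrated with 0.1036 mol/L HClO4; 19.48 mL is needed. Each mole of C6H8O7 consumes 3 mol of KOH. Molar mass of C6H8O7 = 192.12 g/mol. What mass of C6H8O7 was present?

0.127 g

Total n(KOH) added = 0.1233 x 0.03246 = 0.004002 mol.
n(HClO4) used = 0.1036 x 0.01948 = 0.002018 mol, which equals the excess n(KOH).
So n(KOH) consumed by the sample = 0.004002 - 0.002018 = 0.001984 mol.
n(C6H8O7) = 0.001984 / 3 = 0.0006614 mol.
mass = 0.0006614 mol x 192.12 g/mol = 0.127 g.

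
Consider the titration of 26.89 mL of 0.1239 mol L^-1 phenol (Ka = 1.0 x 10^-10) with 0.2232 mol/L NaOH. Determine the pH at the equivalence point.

11.45

n(C6H5OH) = 0.1239 x 0.02689 = 0.003332 mol; V(NaOH) at equivalence = 0.003332/0.2232 = 0.01493 L.
At equivalence all the acid is converted to C6H5O-; total volume = 0.02689 + 0.01493 = 0.04182 L, so [C6H5O-] = 0.003332/0.04182 = 0.07967 M.
Kb = Kw/Ka = 1.0e-14 / 1.0 x 10^-10 = 0.000100.
[OH^-] = sqrt(Kb x [C6H5O-]) = sqrt(0.000100 x 0.07967) = 0.00282 M.
pOH = 2.55, so pH = 14.00 - 2.55 = 11.45.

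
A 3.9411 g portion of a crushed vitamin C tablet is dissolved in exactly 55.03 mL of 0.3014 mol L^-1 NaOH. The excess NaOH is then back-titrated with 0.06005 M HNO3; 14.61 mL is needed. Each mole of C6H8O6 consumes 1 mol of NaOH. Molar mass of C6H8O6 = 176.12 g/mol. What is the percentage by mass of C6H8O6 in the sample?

70.2%

Total n(NaOH) added = 0.3014 x 0.05503 = 0.01659 mol.
n(HNO3) used = 0.06005 x 0.01461 = 0.0008773 mol, which equals the excess n(NaOH).
So n(NaOH) consumed by the sample = 0.01659 - 0.0008773 = 0.01571 mol.
n(C6H8O6) = 0.01571 / 1 = 0.01571 mol.
mass C6H8O6 = 0.01571 x 176.12 = 2.767 g, so %C6H8O6 = 2.767/3.9411 x 100 = 70.2%.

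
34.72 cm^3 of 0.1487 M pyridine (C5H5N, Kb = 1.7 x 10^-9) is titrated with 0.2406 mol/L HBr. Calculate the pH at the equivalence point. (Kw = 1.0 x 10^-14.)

n(C5H5N) = 0.1487 x 0.03472 = 0.005163 mol; V(HBr) at equivalence = 0.005163/0.2406 = 0.02146 L.
At equivalence the base is fully converted to C5H5NH+; total volume = 0.05618 L, so [C5H5NH+] = 0.005163/0.05618 = 0.09190 M.
Ka(C5H5NH+) = Kw/Kb = 1.0e-14 / 1.7 x 10^-9 = 5.88e-6.
[H^+] = sqrt(Ka x [C5H5NH+]) = sqrt(5.88e-6 x 0.09190) = 0.000735 M.
pH = -log(0.000735) = 3.13.

3.13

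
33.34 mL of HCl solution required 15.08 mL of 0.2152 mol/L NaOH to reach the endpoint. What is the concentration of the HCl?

0.0973 M

n(NaOH) delivered = 0.2152 x 0.01508 = 0.003245 mol.
For a 1:1 reaction, n(HCl) = 0.003245 mol.
[HCl] = 0.003245 mol / 0.03334 L = 0.0973 M.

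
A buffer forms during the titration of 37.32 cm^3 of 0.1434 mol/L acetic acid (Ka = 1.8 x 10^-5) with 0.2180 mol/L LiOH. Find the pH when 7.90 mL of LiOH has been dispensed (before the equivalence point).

Initial n(CH3COOH) = 0.1434 x 0.03732 = 0.005352 mol.
n(LiOH) added = 0.2180 x 0.007900 = 0.001722 mol, converting that many moles of CH3COOH to CH3COO-.
Remaining n(CH3COOH) = 0.003629 mol; n(CH3COO-) = 0.001722 mol.
By Henderson-Hasselbalch, pH = pKa + log([A^-]/[HA]) = 4.74 + log(0.001722/0.003629) = 4.74 + (-0.32) = 4.42.

4.42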